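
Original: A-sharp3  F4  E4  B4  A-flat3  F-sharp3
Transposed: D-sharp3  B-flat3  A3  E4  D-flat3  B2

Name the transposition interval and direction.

down a perfect fifth

From A#3 to D#3 is 5 letter names — a fifth of some quality.
D#3 to A#3 is 7 semitones, which makes it a perfect fifth; the second version is lower, so the direction is down.
Checking another pair — F#3 → B2 — gives the same interval.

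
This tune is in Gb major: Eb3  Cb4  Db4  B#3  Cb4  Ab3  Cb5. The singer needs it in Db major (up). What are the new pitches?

Bb3 Gb4 Ab4 F##4 Gb4 Eb4 Gb5

Gb major to Db major up is a perfect fifth, so every note moves up by that interval.
Eb3 -> Bb3
Cb4 -> Gb4
Db4 -> Ab4
B#3 -> F##4
Cb4 -> Gb4
Ab3 -> Eb4
Cb5 -> Gb5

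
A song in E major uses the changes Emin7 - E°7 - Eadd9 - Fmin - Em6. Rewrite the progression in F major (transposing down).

E major down to F major is a major seventh; each chord root moves by that interval while the quality stays the same.
Emin7: root E down a major seventh → F, giving Fmin7.
E°7: root E down a major seventh → F, giving F°7.
Eadd9: root E down a major seventh → F, giving Fadd9.
Fmin: root F down a major seventh → Gb, giving Gbmin.
Em6: root E down a major seventh → F, giving Fm6.

Fmin7 F°7 Fadd9 Gbmin Fm6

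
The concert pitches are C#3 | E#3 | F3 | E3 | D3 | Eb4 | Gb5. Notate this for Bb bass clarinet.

D#4 F##4 G4 F#4 E4 F5 Ab6

The Bb bass clarinet sounds a major ninth below written, so the written part must be a major ninth above concert — transpose each note up.
C#3 → D#4
E#3 → F##4
F3 → G4
E3 → F#4
D3 → E4
Eb4 → F5
Gb5 → Ab6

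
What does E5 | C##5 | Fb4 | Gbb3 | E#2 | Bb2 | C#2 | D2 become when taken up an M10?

E5: a tenth up reaches G, and 16 semitones makes it G#6.
C##5 up a major tenth is E##6.
Fb4: a tenth up reaches A, and 16 semitones makes it Ab5.
Gbb3 up a major tenth is Bbb4.
E#2: a tenth up reaches G, and 16 semitones makes it G##3.
A major tenth up from Bb2 gives D4.
C#2 up a major tenth is E#3.
D2: a tenth up reaches F, and 16 semitones makes it F#3.

G#6 E##6 Ab5 Bbb4 G##3 D4 E#3 F#3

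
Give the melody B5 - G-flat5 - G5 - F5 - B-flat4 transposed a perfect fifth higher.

F#6 Db6 D6 C6 F5

A perfect fifth up from B5 gives F#6.
A perfect fifth up from Gb5 gives Db6.
G5: a fifth up reaches D, and 7 semitones makes it D6.
F5: a fifth up reaches C, and 7 semitones makes it C6.
Bb4: a fifth up reaches F, and 7 semitones makes it F5.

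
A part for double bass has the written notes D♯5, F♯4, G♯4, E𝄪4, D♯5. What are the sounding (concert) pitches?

D#4 F#3 G#3 E##3 D#4

The double bass sounds a perfect octave below written, so transpose each written note down a perfect octave.
D#5 to D#4
F#4 to F#3
G#4 to G#3
E##4 to E##3
D#5 to D#4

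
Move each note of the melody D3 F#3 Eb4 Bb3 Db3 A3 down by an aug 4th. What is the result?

Ab2 C3 Bbb3 Fb3 Abb2 Eb3

D3 → Ab2
F#3 → C3
Eb4 → Bbb3
Bb3 → Fb3
Db3 → Abb2
A3 → Eb3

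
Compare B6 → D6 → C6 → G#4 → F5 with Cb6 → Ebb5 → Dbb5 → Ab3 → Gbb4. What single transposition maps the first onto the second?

Take the first pair: B6 → Cb6. B to C spans 7 letter names, so the interval is some kind of seventh.
Cb6 to B6 is 12 semitones, which makes it an augmented seventh; the second version is lower, so the direction is down.
Checking another pair — F5 → Gbb4 — gives the same interval.

down an augmented seventh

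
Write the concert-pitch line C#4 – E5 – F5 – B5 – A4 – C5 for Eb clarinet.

A#3 C#5 D5 G#5 F#4 A4

Written C4 sounds as Eb4 on the Eb clarinet, so concert pitches are written a minor third down.
C#4 → A#3
E5 → C#5
F5 → D5
B5 → G#5
A4 → F#4
C5 → A4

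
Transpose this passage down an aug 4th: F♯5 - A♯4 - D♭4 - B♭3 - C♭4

C5 E4 Abb3 Fb3 Gbb3

F#5 → C5
A#4 → E4
Db4 → Abb3
Bb3 → Fb3
Cb4 → Gbb3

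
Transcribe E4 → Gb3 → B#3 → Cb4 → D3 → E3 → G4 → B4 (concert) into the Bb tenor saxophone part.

Written C4 sounds as Bb2 on the Bb tenor saxophone, so concert pitches are written a major ninth up.
E4 becomes F#5
Gb3 becomes Ab4
B#3 becomes C##5
Cb4 becomes Db5
D3 becomes E4
E3 becomes F#4
G4 becomes A5
B4 becomes C#6

F#5 Ab4 C##5 Db5 E4 F#4 A5 C#6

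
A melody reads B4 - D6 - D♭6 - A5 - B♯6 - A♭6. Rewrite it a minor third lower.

G#4 B5 Bb5 F#5 G##6 F6

B4 down a minor third is G#4.
D6 down a minor third is B5.
Db6: a third down reaches B, and 3 semitones makes it Bb5.
A minor third down from A5 gives F#5.
B#6 down a minor third is G##6.
Ab6 down a minor third is F6.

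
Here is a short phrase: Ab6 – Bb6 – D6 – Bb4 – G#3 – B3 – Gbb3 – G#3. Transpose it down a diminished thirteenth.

Ab6 down a diminished thirteenth is C#5.
Bb6 down a diminished thirteenth is D#5.
D6: a thirteenth down reaches F, and 19 semitones makes it F##4.
Bb4: a thirteenth down reaches D, and 19 semitones makes it D#3.
G#3 down a diminished thirteenth is B##1.
A diminished thirteenth down from B3 gives D##2.
A diminished thirteenth down from Gbb3 gives Bb1.
G#3: a thirteenth down reaches B, and 19 semitones makes it B##1.

C#5 D#5 F##4 D#3 B##1 D##2 Bb1 B##1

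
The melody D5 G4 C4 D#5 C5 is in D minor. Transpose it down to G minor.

G4 C4 F3 G#4 F4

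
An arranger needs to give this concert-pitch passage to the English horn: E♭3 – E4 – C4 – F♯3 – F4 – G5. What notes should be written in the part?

The English horn sounds a perfect fifth below written, so the written part must be a perfect fifth above concert — transpose each note up.
Eb3 to Bb3
E4 to B4
C4 to G4
F#3 to C#4
F4 to C5
G5 to D6

Bb3 B4 G4 C#4 C5 D6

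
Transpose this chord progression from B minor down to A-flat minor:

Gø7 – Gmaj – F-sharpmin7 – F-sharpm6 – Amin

B minor down to A-flat minor is an augmented second; each chord root moves by that interval while the quality stays the same.
Gø7: root G down an augmented second → Fb, giving Fbø7.
Gmaj: root G down an augmented second → Fb, giving Fbmaj.
F-sharpmin7: root F-sharp down an augmented second → Eb, giving Ebmin7.
F-sharpm6: root F-sharp down an augmented second → Eb, giving Ebm6.
Amin: root A down an augmented second → Gb, giving Gbmin.

Fbø7 Fbmaj Ebmin7 Ebm6 Gbmin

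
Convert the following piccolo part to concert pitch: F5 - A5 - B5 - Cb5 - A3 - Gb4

F6 A6 B6 Cb6 A4 Gb5

The piccolo sounds a perfect octave above written, so transpose each written note up a perfect octave.
F5 gives F6
A5 gives A6
B5 gives B6
Cb5 gives Cb6
A3 gives A4
Gb4 gives Gb5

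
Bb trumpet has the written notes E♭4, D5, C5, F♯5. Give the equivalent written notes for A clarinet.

Fb4 Eb5 Db5 G5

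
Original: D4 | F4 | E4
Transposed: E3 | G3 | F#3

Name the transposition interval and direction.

Take the first pair: D4 → E3. D to E spans 7 letter names, so the interval is some kind of seventh.
E3 to D4 is 10 semitones, which makes it a minor seventh; the second version is lower, so the direction is down.
Checking another pair — E4 → F#3 — gives the same interval.

down a minor seventh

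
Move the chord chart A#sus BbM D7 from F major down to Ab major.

C#sus DbM F7

F major down to Ab major is a major sixth; each chord root moves by that interval while the quality stays the same.
A#sus: root A# down a major sixth → C#, giving C#sus.
BbM: root Bb down a major sixth → Db, giving DbM.
D7: root D down a major sixth → F, giving F7.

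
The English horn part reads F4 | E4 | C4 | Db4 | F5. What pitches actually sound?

The English horn sounds a perfect fifth below written, so transpose each written note down a perfect fifth.
F4 → Bb3
E4 → A3
C4 → F3
Db4 → Gb3
F5 → Bb4

Bb3 A3 F3 Gb3 Bb4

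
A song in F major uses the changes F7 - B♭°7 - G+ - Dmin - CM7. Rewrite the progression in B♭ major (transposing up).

Bb7 Eb°7 C+ Gmin FM7

F major up to B♭ major is a perfect fourth; each chord root moves by that interval while the quality stays the same.
F7: root F up a perfect fourth → Bb, giving Bb7.
B♭°7: root B♭ up a perfect fourth → Eb, giving Eb°7.
G+: root G up a perfect fourth → C, giving C+.
Dmin: root D up a perfect fourth → G, giving Gmin.
CM7: root C up a perfect fourth → F, giving FM7.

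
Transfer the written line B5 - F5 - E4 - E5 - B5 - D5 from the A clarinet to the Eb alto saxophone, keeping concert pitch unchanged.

First find concert pitch: the A clarinet sounds a minor third below written, so B5 F5 E4 E5 B5 D5 sounds G#5 D5 C#4 C#5 G#5 B4.
Then write for Eb alto saxophone: it sounds a major sixth below written, so the part must be a major sixth above concert.
G#5 → E#6
D5 → B5
C#4 → A#4
C#5 → A#5
G#5 → E#6
B4 → G#5

E#6 B5 A#4 A#5 E#6 G#5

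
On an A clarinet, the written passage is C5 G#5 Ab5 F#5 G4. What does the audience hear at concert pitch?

The A clarinet sounds a minor third below written, so transpose each written note down a minor third.
C5 → A4
G#5 → E#5
Ab5 → F5
F#5 → D#5
G4 → E4

A4 E#5 F5 D#5 E4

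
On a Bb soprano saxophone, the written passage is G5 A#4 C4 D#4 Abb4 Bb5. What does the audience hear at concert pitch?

Written C4 on the Bb soprano saxophone sounds as Bb3, a major second lower; apply that shift to every note.
G5 to F5
A#4 to G#4
C4 to Bb3
D#4 to C#4
Abb4 to Gbb4
Bb5 to Ab5

F5 G#4 Bb3 C#4 Gbb4 Ab5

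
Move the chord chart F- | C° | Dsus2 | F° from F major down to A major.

A- E° F#sus2 A°

F major down to A major is a minor sixth; each chord root moves by that interval while the quality stays the same.
F-: root F down a minor sixth → A, giving A-.
C°: root C down a minor sixth → E, giving E°.
Dsus2: root D down a minor sixth → F#, giving F#sus2.
F°: root F down a minor sixth → A, giving A°.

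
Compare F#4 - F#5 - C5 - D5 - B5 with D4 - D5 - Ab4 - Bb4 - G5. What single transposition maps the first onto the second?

Take the first pair: F#4 → D4. F to D spans 3 letter names, so the interval is some kind of third.
D4 to F#4 is 4 semitones, which makes it a major third; the second version is lower, so the direction is down.
Checking another pair — B5 → G5 — gives the same interval.

down a major third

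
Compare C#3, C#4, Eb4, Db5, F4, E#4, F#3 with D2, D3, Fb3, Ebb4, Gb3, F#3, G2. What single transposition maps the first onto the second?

Take the first pair: C#3 → D2. C to D spans 7 letter names, so the interval is some kind of seventh.
D2 to C#3 is 11 semitones, which makes it a major seventh; the second version is lower, so the direction is down.
Checking another pair — F#3 → G2 — gives the same interval.

down a major seventh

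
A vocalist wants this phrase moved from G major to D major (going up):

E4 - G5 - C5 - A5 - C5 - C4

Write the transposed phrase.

B4 D6 G5 E6 G5 G4

G major to D major up is a perfect fifth, so every note moves up by that interval.
E4 becomes B4
G5 becomes D6
C5 becomes G5
A5 becomes E6
C5 becomes G5
C4 becomes G4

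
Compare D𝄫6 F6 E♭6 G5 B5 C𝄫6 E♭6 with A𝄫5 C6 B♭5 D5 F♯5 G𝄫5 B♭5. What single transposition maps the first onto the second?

Take the first pair: Dbb6 → Abb5. D to A spans 4 letter names, so the interval is some kind of fourth.
Abb5 to Dbb6 is 5 semitones, which makes it a perfect fourth; the second version is lower, so the direction is down.
Checking another pair — Eb6 → Bb5 — gives the same interval.

down a perfect fourth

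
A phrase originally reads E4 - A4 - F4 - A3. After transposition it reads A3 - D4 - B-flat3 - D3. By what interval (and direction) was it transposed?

down a perfect fifth

From E4 to A3 is 5 letter names — a fifth of some quality.
A3 to E4 is 7 semitones, which makes it a perfect fifth; the second version is lower, so the direction is down.
Checking another pair — A3 → D3 — gives the same interval.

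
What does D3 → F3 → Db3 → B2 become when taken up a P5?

A3 C4 Ab3 F#3

D3 gives A3
F3 gives C4
Db3 gives Ab3
B2 gives F#3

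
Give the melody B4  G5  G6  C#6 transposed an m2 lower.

A minor second down from B4 gives A#4.
A minor second down from G5 gives F#5.
G6: a second down reaches F, and 1 semitone makes it F#6.
C#6: a second down reaches B, and 1 semitone makes it B#5.

A#4 F#5 F#6 B#5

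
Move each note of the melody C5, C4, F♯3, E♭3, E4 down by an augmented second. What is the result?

C5 gives Bbb4
C4 gives Bbb3
F#3 gives Eb3
Eb3 gives Dbb3
E4 gives Db4

Bbb4 Bbb3 Eb3 Dbb3 Db4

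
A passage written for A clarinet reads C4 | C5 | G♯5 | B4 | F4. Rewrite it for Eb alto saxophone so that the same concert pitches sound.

F#4 F#5 C##6 E#5 B4

First find concert pitch: the A clarinet sounds a minor third below written, so C4 C5 G♯5 B4 F4 sounds A3 A4 E#5 G#4 D4.
Then write for Eb alto saxophone: it sounds a major sixth below written, so the part must be a major sixth above concert.
A3 → F#4
A4 → F#5
E#5 → C##6
G#4 → E#5
D4 → B4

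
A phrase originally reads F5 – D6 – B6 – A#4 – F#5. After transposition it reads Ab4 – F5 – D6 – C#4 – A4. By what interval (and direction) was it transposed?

From F5 to Ab4 is 6 letter names — a sixth of some quality.
Ab4 to F5 is 9 semitones, which makes it a major sixth; the second version is lower, so the direction is down.
Checking another pair — F#5 → A4 — gives the same interval.

down a major sixth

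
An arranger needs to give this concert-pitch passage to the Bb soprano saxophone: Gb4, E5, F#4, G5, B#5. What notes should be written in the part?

Ab4 F#5 G#4 A5 C##6

Written C4 sounds as Bb3 on the Bb soprano saxophone, so concert pitches are written a major second up.
Gb4 to Ab4
E5 to F#5
F#4 to G#4
G5 to A5
B#5 to C##6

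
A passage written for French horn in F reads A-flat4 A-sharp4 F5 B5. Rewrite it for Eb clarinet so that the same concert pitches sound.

First find concert pitch: the French horn in F sounds a perfect fifth below written, so A-flat4 A-sharp4 F5 B5 sounds Db4 D#4 Bb4 E5.
Then write for Eb clarinet: it sounds a minor third above written, so the part must be a minor third below concert.
Db4 → Bb3
D#4 → B#3
Bb4 → G4
E5 → C#5

Bb3 B#3 G4 C#5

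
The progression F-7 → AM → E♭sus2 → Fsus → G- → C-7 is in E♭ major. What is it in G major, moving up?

A-7 C#M Gsus2 Asus B- E-7

E♭ major up to G major is a major third; each chord root moves by that interval while the quality stays the same.
F-7: root F up a major third → A, giving A-7.
AM: root A up a major third → C#, giving C#M.
E♭sus2: root E♭ up a major third → G, giving Gsus2.
Fsus: root F up a major third → A, giving Asus.
G-: root G up a major third → B, giving B-.
C-7: root C up a major third → E, giving E-7.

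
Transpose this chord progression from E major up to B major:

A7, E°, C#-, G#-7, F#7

E major up to B major is a perfect fifth; each chord root moves by that interval while the quality stays the same.
A7: root A up a perfect fifth → E, giving E7.
E°: root E up a perfect fifth → B, giving B°.
C#-: root C# up a perfect fifth → G#, giving G#-.
G#-7: root G# up a perfect fifth → D#, giving D#-7.
F#7: root F# up a perfect fifth → C#, giving C#7.

E7 B° G#- D#-7 C#7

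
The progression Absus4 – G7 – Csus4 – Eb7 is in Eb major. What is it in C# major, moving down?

F#sus4 E#7 A#sus4 C#7

Eb major down to C# major is a diminished third; each chord root moves by that interval while the quality stays the same.
Absus4: root Ab down a diminished third → F#, giving F#sus4.
G7: root G down a diminished third → E#, giving E#7.
Csus4: root C down a diminished third → A#, giving A#sus4.
Eb7: root Eb down a diminished third → C#, giving C#7.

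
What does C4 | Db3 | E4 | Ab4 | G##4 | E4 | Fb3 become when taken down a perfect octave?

C3 Db2 E3 Ab3 G##3 E3 Fb2

C4: an octave down reaches C, and 12 semitones makes it C3.
Db3 down a perfect octave is Db2.
E4 down a perfect octave is E3.
Ab4 down a perfect octave is Ab3.
G##4 down a perfect octave is G##3.
A perfect octave down from E4 gives E3.
A perfect octave down from Fb3 gives Fb2.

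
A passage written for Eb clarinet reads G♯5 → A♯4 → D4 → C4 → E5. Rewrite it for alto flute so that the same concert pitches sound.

First find concert pitch: the Eb clarinet sounds a minor third above written, so G♯5 A♯4 D4 C4 E5 sounds B5 C#5 F4 Eb4 G5.
Then write for alto flute: it sounds a perfect fourth below written, so the part must be a perfect fourth above concert.
B5 → E6
C#5 → F#5
F4 → Bb4
Eb4 → Ab4
G5 → C6

E6 F#5 Bb4 Ab4 C6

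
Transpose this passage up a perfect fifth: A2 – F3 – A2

E3 C4 E3

A2 → E3
F3 → C4
A2 → E3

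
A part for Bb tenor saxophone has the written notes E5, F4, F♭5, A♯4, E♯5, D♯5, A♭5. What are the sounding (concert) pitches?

D4 Eb3 Ebb4 G#3 D#4 C#4 Gb4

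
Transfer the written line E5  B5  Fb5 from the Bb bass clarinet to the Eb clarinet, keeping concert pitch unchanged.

B3 F#4 Cb4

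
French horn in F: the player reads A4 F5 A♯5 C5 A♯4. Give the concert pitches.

D4 Bb4 D#5 F4 D#4

The French horn in F sounds a perfect fifth below written, so transpose each written note down a perfect fifth.
A4 to D4
F5 to Bb4
A#5 to D#5
C5 to F4
A#4 to D#4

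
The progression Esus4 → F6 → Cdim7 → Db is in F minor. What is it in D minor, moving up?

C#sus4 D6 Adim7 Bb

F minor up to D minor is a major sixth; each chord root moves by that interval while the quality stays the same.
Esus4: root E up a major sixth → C#, giving C#sus4.
F6: root F up a major sixth → D, giving D6.
Cdim7: root C up a major sixth → A, giving Adim7.
Db: root Db up a major sixth → Bb, giving Bb.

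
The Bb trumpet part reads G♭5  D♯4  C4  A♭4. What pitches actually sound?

Written C4 on the Bb trumpet sounds as Bb3, a major second lower; apply that shift to every note.
Gb5 -> Fb5
D#4 -> C#4
C4 -> Bb3
Ab4 -> Gb4

Fb5 C#4 Bb3 Gb4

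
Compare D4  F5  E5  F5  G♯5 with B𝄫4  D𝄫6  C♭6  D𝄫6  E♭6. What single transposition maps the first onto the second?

up a diminished sixth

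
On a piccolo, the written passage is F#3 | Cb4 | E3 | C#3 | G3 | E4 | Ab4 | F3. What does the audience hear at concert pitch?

The piccolo sounds a perfect octave above written, so transpose each written note up a perfect octave.
F#3 to F#4
Cb4 to Cb5
E3 to E4
C#3 to C#4
G3 to G4
E4 to E5
Ab4 to Ab5
F3 to F4

F#4 Cb5 E4 C#4 G4 E5 Ab5 F4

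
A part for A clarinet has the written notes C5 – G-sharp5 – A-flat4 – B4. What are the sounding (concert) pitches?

The A clarinet sounds a minor third below written, so transpose each written note down a minor third.
C5 → A4
G#5 → E#5
Ab4 → F4
B4 → G#4

A4 E#5 F4 G#4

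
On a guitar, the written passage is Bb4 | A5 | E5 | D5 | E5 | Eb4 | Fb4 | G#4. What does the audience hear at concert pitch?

Written C4 on the guitar sounds as C3, a perfect octave lower; apply that shift to every note.
Bb4 gives Bb3
A5 gives A4
E5 gives E4
D5 gives D4
E5 gives E4
Eb4 gives Eb3
Fb4 gives Fb3
G#4 gives G#3

Bb3 A4 E4 D4 E4 Eb3 Fb3 G#3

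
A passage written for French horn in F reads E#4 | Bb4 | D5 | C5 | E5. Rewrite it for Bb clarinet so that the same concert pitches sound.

First find concert pitch: the French horn in F sounds a perfect fifth below written, so E#4 Bb4 D5 C5 E5 sounds A#3 Eb4 G4 F4 A4.
Then write for Bb clarinet: it sounds a major second below written, so the part must be a major second above concert.
A#3 → B#3
Eb4 → F4
G4 → A4
F4 → G4
A4 → B4

B#3 F4 A4 G4 B4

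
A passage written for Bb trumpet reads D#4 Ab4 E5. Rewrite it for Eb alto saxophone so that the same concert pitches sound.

A#4 Eb5 B5

First find concert pitch: the Bb trumpet sounds a major second below written, so D#4 Ab4 E5 sounds C#4 Gb4 D5.
Then write for Eb alto saxophone: it sounds a major sixth below written, so the part must be a major sixth above concert.
C#4 → A#4
Gb4 → Eb5
D5 → B5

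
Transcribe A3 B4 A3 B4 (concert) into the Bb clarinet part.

The Bb clarinet sounds a major second below written, so the written part must be a major second above concert — transpose each note up.
A3 to B3
B4 to C#5
A3 to B3
B4 to C#5

B3 C#5 B3 C#5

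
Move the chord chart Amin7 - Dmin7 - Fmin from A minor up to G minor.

Gmin7 Cmin7 Ebmin

A minor up to G minor is a minor seventh; each chord root moves by that interval while the quality stays the same.
Amin7: root A up a minor seventh → G, giving Gmin7.
Dmin7: root D up a minor seventh → C, giving Cmin7.
Fmin: root F up a minor seventh → Eb, giving Ebmin.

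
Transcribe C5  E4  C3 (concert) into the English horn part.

G5 B4 G3

The English horn sounds a perfect fifth below written, so the written part must be a perfect fifth above concert — transpose each note up.
C5 -> G5
E4 -> B4
C3 -> G3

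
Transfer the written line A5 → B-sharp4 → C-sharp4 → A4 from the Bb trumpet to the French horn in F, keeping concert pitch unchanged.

D6 E#5 F#4 D5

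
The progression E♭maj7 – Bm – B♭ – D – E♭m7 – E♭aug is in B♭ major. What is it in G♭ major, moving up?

Cbmaj7 Gm Gb Bb Cbm7 Cbaug

B♭ major up to G♭ major is a minor sixth; each chord root moves by that interval while the quality stays the same.
E♭maj7: root E♭ up a minor sixth → Cb, giving Cbmaj7.
Bm: root B up a minor sixth → G, giving Gm.
B♭: root B♭ up a minor sixth → Gb, giving Gb.
D: root D up a minor sixth → Bb, giving Bb.
E♭m7: root E♭ up a minor sixth → Cb, giving Cbm7.
E♭aug: root E♭ up a minor sixth → Cb, giving Cbaug.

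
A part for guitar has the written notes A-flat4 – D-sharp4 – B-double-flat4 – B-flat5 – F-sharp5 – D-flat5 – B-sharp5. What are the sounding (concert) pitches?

Ab3 D#3 Bbb3 Bb4 F#4 Db4 B#4

The guitar sounds a perfect octave below written, so transpose each written note down a perfect octave.
Ab4 to Ab3
D#4 to D#3
Bbb4 to Bbb3
Bb5 to Bb4
F#5 to F#4
Db5 to Db4
B#5 to B#4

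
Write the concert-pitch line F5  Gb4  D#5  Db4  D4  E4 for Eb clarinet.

The Eb clarinet sounds a minor third above written, so the written part must be a minor third below concert — transpose each note down.
F5 → D5
Gb4 → Eb4
D#5 → B#4
Db4 → Bb3
D4 → B3
E4 → C#4

D5 Eb4 B#4 Bb3 B3 C#4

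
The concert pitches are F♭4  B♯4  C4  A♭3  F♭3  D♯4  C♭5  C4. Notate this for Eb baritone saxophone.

The Eb baritone saxophone sounds a major thirteenth below written, so the written part must be a major thirteenth above concert — transpose each note up.
Fb4 → Db6
B#4 → G##6
C4 → A5
Ab3 → F5
Fb3 → Db5
D#4 → B#5
Cb5 → Ab6
C4 → A5

Db6 G##6 A5 F5 Db5 B#5 Ab6 A5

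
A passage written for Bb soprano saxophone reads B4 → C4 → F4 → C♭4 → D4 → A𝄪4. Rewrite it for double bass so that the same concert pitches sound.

First find concert pitch: the Bb soprano saxophone sounds a major second below written, so B4 C4 F4 C♭4 D4 A𝄪4 sounds A4 Bb3 Eb4 Bbb3 C4 G##4.
Then write for double bass: it sounds a perfect octave below written, so the part must be a perfect octave above concert.
A4 → A5
Bb3 → Bb4
Eb4 → Eb5
Bbb3 → Bbb4
C4 → C5
G##4 → G##5

A5 Bb4 Eb5 Bbb4 C5 G##5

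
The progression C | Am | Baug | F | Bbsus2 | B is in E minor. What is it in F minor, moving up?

Db Bbm Caug Gb Cbsus2 C

E minor up to F minor is a minor second; each chord root moves by that interval while the quality stays the same.
C: root C up a minor second → Db, giving Db.
Am: root A up a minor second → Bb, giving Bbm.
Baug: root B up a minor second → C, giving Caug.
F: root F up a minor second → Gb, giving Gb.
Bbsus2: root Bb up a minor second → Cb, giving Cbsus2.
B: root B up a minor second → C, giving C.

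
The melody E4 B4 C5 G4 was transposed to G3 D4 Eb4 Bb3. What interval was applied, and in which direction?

down a major sixth

From E4 to G3 is 6 letter names — a sixth of some quality.
G3 to E4 is 9 semitones, which makes it a major sixth; the second version is lower, so the direction is down.
Checking another pair — G4 → Bb3 — gives the same interval.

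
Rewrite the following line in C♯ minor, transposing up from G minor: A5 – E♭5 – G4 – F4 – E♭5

From G up to C♯ is an augmented fourth; apply that to each pitch.
A5 → D#6
Eb5 → A5
G4 → C#5
F4 → B4
Eb5 → A5

D#6 A5 C#5 B4 A5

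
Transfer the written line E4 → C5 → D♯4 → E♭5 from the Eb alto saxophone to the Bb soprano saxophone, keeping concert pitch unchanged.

First find concert pitch: the Eb alto saxophone sounds a major sixth below written, so E4 C5 D♯4 E♭5 sounds G3 Eb4 F#3 Gb4.
Then write for Bb soprano saxophone: it sounds a major second below written, so the part must be a major second above concert.
G3 → A3
Eb4 → F4
F#3 → G#3
Gb4 → Ab4

A3 F4 G#3 Ab4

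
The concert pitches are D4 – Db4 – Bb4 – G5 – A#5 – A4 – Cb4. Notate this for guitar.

D5 Db5 Bb5 G6 A#6 A5 Cb5

The guitar sounds a perfect octave below written, so the written part must be a perfect octave above concert — transpose each note up.
D4 becomes D5
Db4 becomes Db5
Bb4 becomes Bb5
G5 becomes G6
A#5 becomes A#6
A4 becomes A5
Cb4 becomes Cb5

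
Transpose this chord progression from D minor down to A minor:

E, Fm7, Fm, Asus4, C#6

B Cm7 Cm Esus4 G#6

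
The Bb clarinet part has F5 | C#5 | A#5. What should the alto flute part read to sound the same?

Ab5 E5 C#6

First find concert pitch: the Bb clarinet sounds a major second below written, so F5 C#5 A#5 sounds Eb5 B4 G#5.
Then write for alto flute: it sounds a perfect fourth below written, so the part must be a perfect fourth above concert.
Eb5 → Ab5
B4 → E5
G#5 → C#6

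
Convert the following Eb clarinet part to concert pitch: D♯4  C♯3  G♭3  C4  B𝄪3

F#4 E3 Bbb3 Eb4 D##4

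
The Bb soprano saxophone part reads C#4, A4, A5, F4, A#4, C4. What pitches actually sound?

B3 G4 G5 Eb4 G#4 Bb3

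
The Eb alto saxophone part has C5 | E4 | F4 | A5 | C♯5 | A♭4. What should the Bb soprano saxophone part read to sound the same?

F4 A3 Bb3 D5 F#4 Db4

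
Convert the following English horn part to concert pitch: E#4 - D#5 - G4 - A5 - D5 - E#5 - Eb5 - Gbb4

Written C4 on the English horn sounds as F3, a perfect fifth lower; apply that shift to every note.
E#4 to A#3
D#5 to G#4
G4 to C4
A5 to D5
D5 to G4
E#5 to A#4
Eb5 to Ab4
Gbb4 to Cbb4

A#3 G#4 C4 D5 G4 A#4 Ab4 Cbb4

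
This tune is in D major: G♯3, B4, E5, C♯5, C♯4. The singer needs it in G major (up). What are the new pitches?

C#4 E5 A5 F#5 F#4

From D up to G is a perfect fourth; apply that to each pitch.
G#3 gives C#4
B4 gives E5
E5 gives A5
C#5 gives F#5
C#4 gives F#4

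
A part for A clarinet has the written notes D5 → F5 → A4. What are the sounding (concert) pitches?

B4 D5 F#4

Written C4 on the A clarinet sounds as A3, a minor third lower; apply that shift to every note.
D5 gives B4
F5 gives D5
A4 gives F#4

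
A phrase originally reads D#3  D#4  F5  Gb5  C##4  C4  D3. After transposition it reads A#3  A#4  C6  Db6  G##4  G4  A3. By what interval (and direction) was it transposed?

up a perfect fifth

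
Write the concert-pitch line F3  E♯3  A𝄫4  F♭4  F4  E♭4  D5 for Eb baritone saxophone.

The Eb baritone saxophone sounds a major thirteenth below written, so the written part must be a major thirteenth above concert — transpose each note up.
F3 → D5
E#3 → C##5
Abb4 → Fb6
Fb4 → Db6
F4 → D6
Eb4 → C6
D5 → B6

D5 C##5 Fb6 Db6 D6 C6 B6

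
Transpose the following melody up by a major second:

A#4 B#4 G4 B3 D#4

A#4: a second up reaches B, and 2 semitones makes it B#4.
A major second up from B#4 gives C##5.
G4 up a major second is A4.
B3 up a major second is C#4.
D#4: a second up reaches E, and 2 semitones makes it E#4.

B#4 C##5 A4 C#4 E#4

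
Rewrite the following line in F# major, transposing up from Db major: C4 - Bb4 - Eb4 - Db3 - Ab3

E#4 D#5 G#4 F#3 C#4

From Db up to F# is an augmented third; apply that to each pitch.
C4 becomes E#4
Bb4 becomes D#5
Eb4 becomes G#4
Db3 becomes F#3
Ab3 becomes C#4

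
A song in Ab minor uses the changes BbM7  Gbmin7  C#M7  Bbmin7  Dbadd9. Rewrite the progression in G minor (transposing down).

Ab minor down to G minor is a minor second; each chord root moves by that interval while the quality stays the same.
BbM7: root Bb down a minor second → A, giving AM7.
Gbmin7: root Gb down a minor second → F, giving Fmin7.
C#M7: root C# down a minor second → B#, giving B#M7.
Bbmin7: root Bb down a minor second → A, giving Amin7.
Dbadd9: root Db down a minor second → C, giving Cadd9.

AM7 Fmin7 B#M7 Amin7 Cadd9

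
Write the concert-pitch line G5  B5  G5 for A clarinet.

Bb5 D6 Bb5

Written C4 sounds as A3 on the A clarinet, so concert pitches are written a minor third up.
G5 gives Bb5
B5 gives D6
G5 gives Bb5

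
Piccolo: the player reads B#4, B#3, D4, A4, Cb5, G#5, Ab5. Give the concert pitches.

Written C4 on the piccolo sounds as C5, a perfect octave higher; apply that shift to every note.
B#4 becomes B#5
B#3 becomes B#4
D4 becomes D5
A4 becomes A5
Cb5 becomes Cb6
G#5 becomes G#6
Ab5 becomes Ab6

B#5 B#4 D5 A5 Cb6 G#6 Ab6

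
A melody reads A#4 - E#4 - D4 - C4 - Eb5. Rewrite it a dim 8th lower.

A##3 E##3 D#3 C#3 E4

A#4: an octave down reaches A, and 11 semitones makes it A##3.
E#4: an octave down reaches E, and 11 semitones makes it E##3.
D4 down a diminished octave is D#3.
C4 down a diminished octave is C#3.
A diminished octave down from Eb5 gives E4.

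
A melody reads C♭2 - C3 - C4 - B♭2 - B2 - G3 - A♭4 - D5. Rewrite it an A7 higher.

B2 B#3 B#4 A#3 A##3 F##4 G#5 C##6

An augmented seventh up from Cb2 gives B2.
C3: a seventh up reaches B, and 12 semitones makes it B#3.
An augmented seventh up from C4 gives B#4.
Bb2 up an augmented seventh is A#3.
An augmented seventh up from B2 gives A##3.
G3: a seventh up reaches F, and 12 semitones makes it F##4.
An augmented seventh up from Ab4 gives G#5.
D5 up an augmented seventh is C##6.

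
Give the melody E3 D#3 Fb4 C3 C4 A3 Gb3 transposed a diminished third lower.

A diminished third down from E3 gives C##3.
D#3: a third down reaches B, and 2 semitones makes it B##2.
Fb4: a third down reaches D, and 2 semitones makes it D4.
C3: a third down reaches A, and 2 semitones makes it A#2.
C4: a third down reaches A, and 2 semitones makes it A#3.
A3: a third down reaches F, and 2 semitones makes it F##3.
Gb3 down a diminished third is E3.

C##3 B##2 D4 A#2 A#3 F##3 E3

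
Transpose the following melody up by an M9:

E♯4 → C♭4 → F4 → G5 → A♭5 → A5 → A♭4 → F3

F##5 Db5 G5 A6 Bb6 B6 Bb5 G4

E#4 to F##5
Cb4 to Db5
F4 to G5
G5 to A6
Ab5 to Bb6
A5 to B6
Ab4 to Bb5
F3 to G4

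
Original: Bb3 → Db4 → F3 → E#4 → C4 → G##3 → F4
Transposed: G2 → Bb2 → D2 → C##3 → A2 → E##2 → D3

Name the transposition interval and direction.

down a minor tenth

From Bb3 to G2 is 10 letter names — a tenth of some quality.
G2 to Bb3 is 15 semitones, which makes it a minor tenth; the second version is lower, so the direction is down.
Checking another pair — F4 → D3 — gives the same interval.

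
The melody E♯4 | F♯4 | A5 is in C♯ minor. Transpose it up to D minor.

F#4 G4 Bb5

C♯ minor to D minor up is a minor second, so every note moves up by that interval.
E#4 becomes F#4
F#4 becomes G4
A5 becomes Bb5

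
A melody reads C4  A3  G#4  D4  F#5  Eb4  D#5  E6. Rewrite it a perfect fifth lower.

C4 down a perfect fifth is F3.
A3: a fifth down reaches D, and 7 semitones makes it D3.
G#4 down a perfect fifth is C#4.
D4: a fifth down reaches G, and 7 semitones makes it G3.
A perfect fifth down from F#5 gives B4.
Eb4: a fifth down reaches A, and 7 semitones makes it Ab3.
A perfect fifth down from D#5 gives G#4.
E6 down a perfect fifth is A5.

F3 D3 C#4 G3 B4 Ab3 G#4 A5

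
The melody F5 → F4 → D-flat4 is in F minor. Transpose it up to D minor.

D6 D5 Bb4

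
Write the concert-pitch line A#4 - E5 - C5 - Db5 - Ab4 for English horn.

E#5 B5 G5 Ab5 Eb5

The English horn sounds a perfect fifth below written, so the written part must be a perfect fifth above concert — transpose each note up.
A#4 → E#5
E5 → B5
C5 → G5
Db5 → Ab5
Ab4 → Eb5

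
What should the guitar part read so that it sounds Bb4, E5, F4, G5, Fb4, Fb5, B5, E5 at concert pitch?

Bb5 E6 F5 G6 Fb5 Fb6 B6 E6

Written C4 sounds as C3 on the guitar, so concert pitches are written a perfect octave up.
Bb4 -> Bb5
E5 -> E6
F4 -> F5
G5 -> G6
Fb4 -> Fb5
Fb5 -> Fb6
B5 -> B6
E5 -> E6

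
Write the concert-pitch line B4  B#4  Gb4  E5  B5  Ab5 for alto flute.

The alto flute sounds a perfect fourth below written, so the written part must be a perfect fourth above concert — transpose each note up.
B4 to E5
B#4 to E#5
Gb4 to Cb5
E5 to A5
B5 to E6
Ab5 to Db6

E5 E#5 Cb5 A5 E6 Db6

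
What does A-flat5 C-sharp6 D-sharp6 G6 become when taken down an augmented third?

Ab5 to Fbb5
C#6 to Ab5
D#6 to Bb5
G6 to Ebb6

Fbb5 Ab5 Bb5 Ebb6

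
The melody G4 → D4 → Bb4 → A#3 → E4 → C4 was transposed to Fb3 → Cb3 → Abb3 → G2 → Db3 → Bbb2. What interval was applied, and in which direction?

down an augmented ninth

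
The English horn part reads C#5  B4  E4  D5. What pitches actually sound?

F#4 E4 A3 G4

The English horn sounds a perfect fifth below written, so transpose each written note down a perfect fifth.
C#5 becomes F#4
B4 becomes E4
E4 becomes A3
D5 becomes G4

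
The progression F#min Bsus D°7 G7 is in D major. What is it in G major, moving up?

Bmin Esus G°7 C7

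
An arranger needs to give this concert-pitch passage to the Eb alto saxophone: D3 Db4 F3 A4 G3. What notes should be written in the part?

B3 Bb4 D4 F#5 E4

Written C4 sounds as Eb3 on the Eb alto saxophone, so concert pitches are written a major sixth up.
D3 → B3
Db4 → Bb4
F3 → D4
A4 → F#5
G3 → E4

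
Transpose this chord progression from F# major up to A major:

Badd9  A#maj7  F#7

Dadd9 C#maj7 A7

F# major up to A major is a minor third; each chord root moves by that interval while the quality stays the same.
Badd9: root B up a minor third → D, giving Dadd9.
A#maj7: root A# up a minor third → C#, giving C#maj7.
F#7: root F# up a minor third → A, giving A7.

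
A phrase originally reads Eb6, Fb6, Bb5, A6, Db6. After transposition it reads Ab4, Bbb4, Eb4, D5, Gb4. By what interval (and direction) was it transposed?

down a perfect twelfth

From Eb6 to Ab4 is 12 letter names — a twelfth of some quality.
Ab4 to Eb6 is 19 semitones, which makes it a perfect twelfth; the second version is lower, so the direction is down.
Checking another pair — Db6 → Gb4 — gives the same interval.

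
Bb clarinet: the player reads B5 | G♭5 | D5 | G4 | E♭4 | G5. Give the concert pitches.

The Bb clarinet sounds a major second below written, so transpose each written note down a major second.
B5 to A5
Gb5 to Fb5
D5 to C5
G4 to F4
Eb4 to Db4
G5 to F5

A5 Fb5 C5 F4 Db4 F5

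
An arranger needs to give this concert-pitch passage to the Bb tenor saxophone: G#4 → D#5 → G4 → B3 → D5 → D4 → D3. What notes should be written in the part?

A#5 E#6 A5 C#5 E6 E5 E4

Written C4 sounds as Bb2 on the Bb tenor saxophone, so concert pitches are written a major ninth up.
G#4 to A#5
D#5 to E#6
G4 to A5
B3 to C#5
D5 to E6
D4 to E5
D3 to E4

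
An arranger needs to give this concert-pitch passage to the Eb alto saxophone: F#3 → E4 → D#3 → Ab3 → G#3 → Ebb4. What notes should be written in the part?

The Eb alto saxophone sounds a major sixth below written, so the written part must be a major sixth above concert — transpose each note up.
F#3 -> D#4
E4 -> C#5
D#3 -> B#3
Ab3 -> F4
G#3 -> E#4
Ebb4 -> Cb5

D#4 C#5 B#3 F4 E#4 Cb5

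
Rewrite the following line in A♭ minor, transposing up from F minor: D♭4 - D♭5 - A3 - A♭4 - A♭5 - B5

Fb4 Fb5 C4 Cb5 Cb6 D6

From F up to A♭ is a minor third; apply that to each pitch.
Db4 becomes Fb4
Db5 becomes Fb5
A3 becomes C4
Ab4 becomes Cb5
Ab5 becomes Cb6
B5 becomes D6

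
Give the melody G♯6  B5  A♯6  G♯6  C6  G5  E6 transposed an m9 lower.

G#6 → F##5
B5 → A#4
A#6 → G##5
G#6 → F##5
C6 → B4
G5 → F#4
E6 → D#5

F##5 A#4 G##5 F##5 B4 F#4 D#5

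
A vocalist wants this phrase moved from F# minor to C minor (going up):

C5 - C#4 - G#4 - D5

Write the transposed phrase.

Gb5 G4 D5 Ab5

F# minor to C minor up is a diminished fifth, so every note moves up by that interval.
C5 becomes Gb5
C#4 becomes G4
G#4 becomes D5
D5 becomes Ab5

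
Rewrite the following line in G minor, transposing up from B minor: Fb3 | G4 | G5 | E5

Dbb4 Eb5 Eb6 C6

B minor to G minor up is a minor sixth, so every note moves up by that interval.
Fb3 becomes Dbb4
G4 becomes Eb5
G5 becomes Eb6
E5 becomes C6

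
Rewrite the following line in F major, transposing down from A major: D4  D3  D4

Bb3 Bb2 Bb3

From A down to F is a major third; apply that to each pitch.
D4 becomes Bb3
D3 becomes Bb2
D4 becomes Bb3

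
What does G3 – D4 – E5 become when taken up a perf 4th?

A perfect fourth up from G3 gives C4.
D4: a fourth up reaches G, and 5 semitones makes it G4.
E5 up a perfect fourth is A5.

C4 G4 A5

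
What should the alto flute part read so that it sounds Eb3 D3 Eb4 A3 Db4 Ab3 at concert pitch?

Ab3 G3 Ab4 D4 Gb4 Db4

The alto flute sounds a perfect fourth below written, so the written part must be a perfect fourth above concert — transpose each note up.
Eb3 → Ab3
D3 → G3
Eb4 → Ab4
A3 → D4
Db4 → Gb4
Ab3 → Db4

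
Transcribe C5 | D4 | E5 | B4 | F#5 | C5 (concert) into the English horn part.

G5 A4 B5 F#5 C#6 G5

The English horn sounds a perfect fifth below written, so the written part must be a perfect fifth above concert — transpose each note up.
C5 gives G5
D4 gives A4
E5 gives B5
B4 gives F#5
F#5 gives C#6
C5 gives G5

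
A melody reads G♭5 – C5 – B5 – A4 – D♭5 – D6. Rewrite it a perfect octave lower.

Gb4 C4 B4 A3 Db4 D5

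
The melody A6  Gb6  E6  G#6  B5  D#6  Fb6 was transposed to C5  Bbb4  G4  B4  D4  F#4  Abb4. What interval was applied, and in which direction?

down a major thirteenth

From A6 to C5 is 13 letter names — a thirteenth of some quality.
C5 to A6 is 21 semitones, which makes it a major thirteenth; the second version is lower, so the direction is down.
Checking another pair — Fb6 → Abb4 — gives the same interval.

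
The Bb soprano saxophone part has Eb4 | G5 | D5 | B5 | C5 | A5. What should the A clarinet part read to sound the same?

Fb4 Ab5 Eb5 C6 Db5 Bb5

First find concert pitch: the Bb soprano saxophone sounds a major second below written, so Eb4 G5 D5 B5 C5 A5 sounds Db4 F5 C5 A5 Bb4 G5.
Then write for A clarinet: it sounds a minor third below written, so the part must be a minor third above concert.
Db4 → Fb4
F5 → Ab5
C5 → Eb5
A5 → C6
Bb4 → Db5
G5 → Bb5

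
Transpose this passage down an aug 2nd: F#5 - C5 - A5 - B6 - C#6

F#5: a second down reaches E, and 3 semitones makes it Eb5.
An augmented second down from C5 gives Bbb4.
A5: a second down reaches G, and 3 semitones makes it Gb5.
B6 down an augmented second is Ab6.
C#6: a second down reaches B, and 3 semitones makes it Bb5.

Eb5 Bbb4 Gb5 Ab6 Bb5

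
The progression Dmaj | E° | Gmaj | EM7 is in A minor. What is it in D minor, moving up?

Gmaj A° Cmaj AM7

A minor up to D minor is a perfect fourth; each chord root moves by that interval while the quality stays the same.
Dmaj: root D up a perfect fourth → G, giving Gmaj.
E°: root E up a perfect fourth → A, giving A°.
Gmaj: root G up a perfect fourth → C, giving Cmaj.
EM7: root E up a perfect fourth → A, giving AM7.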